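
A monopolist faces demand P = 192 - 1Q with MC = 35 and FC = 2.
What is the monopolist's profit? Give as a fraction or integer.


MR = MC: 192 - 2Q = 35
Q* = 157/2
P* = 192 - 1*157/2 = 227/2
Profit = (P* - MC)*Q* - FC
= (227/2 - 35)*157/2 - 2
= 157/2*157/2 - 2
= 24649/4 - 2 = 24641/4

24641/4


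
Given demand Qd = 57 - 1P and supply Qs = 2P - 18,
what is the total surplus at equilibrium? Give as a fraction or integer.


Find equilibrium: 57 - 1P = 2P - 18
57 + 18 = 3P
P* = 75/3 = 25
Q* = 2*25 - 18 = 32
Inverse demand: P = 57 - Q/1, so P_max = 57
Inverse supply: P = 9 + Q/2, so P_min = 9
CS = (1/2) * 32 * (57 - 25) = 512
PS = (1/2) * 32 * (25 - 9) = 256
TS = CS + PS = 512 + 256 = 768

768


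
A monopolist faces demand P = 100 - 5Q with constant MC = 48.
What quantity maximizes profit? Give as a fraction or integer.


TR = P*Q = (100 - 5Q)Q = 100Q - 5Q^2
MR = dTR/dQ = 100 - 10Q
Set MR = MC:
100 - 10Q = 48
52 = 10Q
Q* = 52/10 = 26/5

26/5


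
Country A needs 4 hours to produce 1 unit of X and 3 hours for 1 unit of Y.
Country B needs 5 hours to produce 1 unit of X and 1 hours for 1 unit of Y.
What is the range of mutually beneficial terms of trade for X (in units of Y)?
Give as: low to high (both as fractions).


Opportunity cost of X for Country A = hours_X / hours_Y = 4/3 = 4/3 units of Y
Opportunity cost of X for Country B = hours_X / hours_Y = 5/1 = 5 units of Y
Terms of trade must be between the two opportunity costs.
Range: 4/3 to 5

4/3 to 5


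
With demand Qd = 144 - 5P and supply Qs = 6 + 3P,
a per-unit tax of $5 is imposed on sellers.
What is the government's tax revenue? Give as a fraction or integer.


With tax on sellers, new supply: Qs' = 6 + 3(P - 5)
= 3P - 9
New equilibrium quantity:
Q_new = 387/8
Tax revenue = tax * Q_new = 5 * 387/8 = 1935/8

1935/8


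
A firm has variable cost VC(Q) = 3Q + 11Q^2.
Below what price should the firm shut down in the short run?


AVC(Q) = VC(Q)/Q = 3 + 11Q
AVC is increasing in Q, so minimum AVC is at Q -> 0+.
Min AVC = 3
The firm should shut down if P < 3.

3


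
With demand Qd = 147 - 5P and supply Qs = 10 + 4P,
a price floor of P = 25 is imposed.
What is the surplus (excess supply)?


At P = 25:
Qd = 147 - 5*25 = 22
Qs = 10 + 4*25 = 110
Surplus = Qs - Qd = 110 - 22 = 88

88


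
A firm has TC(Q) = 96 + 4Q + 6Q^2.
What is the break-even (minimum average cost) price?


AC(Q) = 96/Q + 4 + 6Q
To minimize: dAC/dQ = -96/Q^2 + 6 = 0
Q^2 = 96/6 = 16
Q* = 4
Min AC = 96/4 + 4 + 6*4
Min AC = 24 + 4 + 24 = 52

52


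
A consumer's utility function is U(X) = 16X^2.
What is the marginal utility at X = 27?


MU = dU/dX = 16*2*X^(2-1)
MU = 32*X^1
At X = 27:
MU = 32 * 27^1
MU = 32 * 27 = 864

864


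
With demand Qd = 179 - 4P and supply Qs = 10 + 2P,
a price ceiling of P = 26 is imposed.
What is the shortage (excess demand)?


At P = 26:
Qd = 179 - 4*26 = 75
Qs = 10 + 2*26 = 62
Shortage = Qd - Qs = 75 - 62 = 13

13


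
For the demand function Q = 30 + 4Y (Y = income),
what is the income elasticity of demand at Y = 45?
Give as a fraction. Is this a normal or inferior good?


dQ/dY = 4
At Y = 45: Q = 30 + 4*45 = 210
Ey = (dQ/dY)(Y/Q) = 4 * 45 / 210 = 6/7
Since Ey > 0, this is a normal good.

6/7 (normal good)


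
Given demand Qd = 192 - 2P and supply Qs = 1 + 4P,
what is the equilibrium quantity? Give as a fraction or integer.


First find equilibrium price:
192 - 2P = 1 + 4P
P* = 191/6 = 191/6
Then substitute into demand:
Q* = 192 - 2 * 191/6 = 385/3

385/3


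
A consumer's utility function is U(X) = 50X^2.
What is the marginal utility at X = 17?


MU = dU/dX = 50*2*X^(2-1)
MU = 100*X^1
At X = 17:
MU = 100 * 17^1
MU = 100 * 17 = 1700

1700


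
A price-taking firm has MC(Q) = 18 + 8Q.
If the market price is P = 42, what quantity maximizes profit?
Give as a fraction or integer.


In perfect competition, profit is maximized where P = MC.
42 = 18 + 8Q
24 = 8Q
Q* = 24/8 = 3

3


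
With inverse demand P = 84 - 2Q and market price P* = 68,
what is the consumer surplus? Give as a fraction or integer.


Maximum willingness to pay (at Q=0): P_max = 84
Quantity demanded at P* = 68:
Q* = (84 - 68)/2 = 8
CS = (1/2) * Q* * (P_max - P*)
CS = (1/2) * 8 * (84 - 68)
CS = (1/2) * 8 * 16 = 64

64


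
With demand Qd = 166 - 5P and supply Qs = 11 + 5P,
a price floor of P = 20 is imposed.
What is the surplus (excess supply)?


At P = 20:
Qd = 166 - 5*20 = 66
Qs = 11 + 5*20 = 111
Surplus = Qs - Qd = 111 - 66 = 45

45


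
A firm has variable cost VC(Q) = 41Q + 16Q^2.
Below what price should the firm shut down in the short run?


AVC(Q) = VC(Q)/Q = 41 + 16Q
AVC is increasing in Q, so minimum AVC is at Q -> 0+.
Min AVC = 41
The firm should shut down if P < 41.

41


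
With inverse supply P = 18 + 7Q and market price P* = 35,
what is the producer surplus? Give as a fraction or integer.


Minimum supply price (at Q=0): P_min = 18
Quantity supplied at P* = 35:
Q* = (35 - 18)/7 = 17/7
PS = (1/2) * Q* * (P* - P_min)
PS = (1/2) * 17/7 * (35 - 18)
PS = (1/2) * 17/7 * 17 = 289/14

289/14


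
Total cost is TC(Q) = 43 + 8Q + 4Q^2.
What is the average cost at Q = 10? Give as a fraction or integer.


TC(10) = 43 + 8*10 + 4*10^2
TC(10) = 43 + 80 + 400 = 523
AC = TC/Q = 523/10 = 523/10

523/10


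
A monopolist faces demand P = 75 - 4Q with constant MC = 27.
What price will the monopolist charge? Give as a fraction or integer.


MR = 75 - 8Q
Set MR = MC: 75 - 8Q = 27
Q* = 6
Substitute into demand:
P* = 75 - 4*6 = 51

51


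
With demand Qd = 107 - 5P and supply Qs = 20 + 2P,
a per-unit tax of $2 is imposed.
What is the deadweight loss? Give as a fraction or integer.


Pre-tax equilibrium quantity: Q* = 314/7
Post-tax equilibrium quantity: Q_tax = 42
Reduction in quantity: Q* - Q_tax = 20/7
DWL = (1/2) * tax * (Q* - Q_tax)
DWL = (1/2) * 2 * 20/7 = 20/7

20/7


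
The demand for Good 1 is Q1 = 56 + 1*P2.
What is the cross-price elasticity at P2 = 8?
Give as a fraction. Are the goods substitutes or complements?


dQ1/dP2 = 1
At P2 = 8: Q1 = 56 + 1*8 = 64
Exy = (dQ1/dP2)(P2/Q1) = 1 * 8 / 64 = 1/8
Since Exy > 0, the goods are substitutes.

1/8 (substitutes)


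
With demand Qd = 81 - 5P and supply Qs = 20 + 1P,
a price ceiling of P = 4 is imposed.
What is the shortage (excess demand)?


At P = 4:
Qd = 81 - 5*4 = 61
Qs = 20 + 1*4 = 24
Shortage = Qd - Qs = 61 - 24 = 37

37


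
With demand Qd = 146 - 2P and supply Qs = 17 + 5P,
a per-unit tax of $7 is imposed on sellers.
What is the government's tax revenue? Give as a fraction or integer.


With tax on sellers, new supply: Qs' = 17 + 5(P - 7)
= 5P - 18
New equilibrium quantity:
Q_new = 694/7
Tax revenue = tax * Q_new = 7 * 694/7 = 694

694


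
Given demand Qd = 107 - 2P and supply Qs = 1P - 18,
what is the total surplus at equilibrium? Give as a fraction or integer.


Find equilibrium: 107 - 2P = 1P - 18
107 + 18 = 3P
P* = 125/3 = 125/3
Q* = 1*125/3 - 18 = 71/3
Inverse demand: P = 107/2 - Q/2, so P_max = 107/2
Inverse supply: P = 18 + Q/1, so P_min = 18
CS = (1/2) * 71/3 * (107/2 - 125/3) = 5041/36
PS = (1/2) * 71/3 * (125/3 - 18) = 5041/18
TS = CS + PS = 5041/36 + 5041/18 = 5041/12

5041/12


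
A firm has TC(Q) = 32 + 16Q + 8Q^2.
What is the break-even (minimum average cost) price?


AC(Q) = 32/Q + 16 + 8Q
To minimize: dAC/dQ = -32/Q^2 + 8 = 0
Q^2 = 32/8 = 4
Q* = 2
Min AC = 32/2 + 16 + 8*2
Min AC = 16 + 16 + 16 = 48

48


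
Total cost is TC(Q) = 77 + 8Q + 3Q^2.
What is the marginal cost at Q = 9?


MC = dTC/dQ = 8 + 2*3*Q
At Q = 9:
MC = 8 + 6*9
MC = 8 + 54 = 62

62


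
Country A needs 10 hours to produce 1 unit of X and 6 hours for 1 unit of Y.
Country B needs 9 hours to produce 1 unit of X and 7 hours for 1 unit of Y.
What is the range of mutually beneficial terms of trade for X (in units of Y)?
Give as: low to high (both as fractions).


Opportunity cost of X for Country A = hours_X / hours_Y = 10/6 = 5/3 units of Y
Opportunity cost of X for Country B = hours_X / hours_Y = 9/7 = 9/7 units of Y
Terms of trade must be between the two opportunity costs.
Range: 9/7 to 5/3

9/7 to 5/3


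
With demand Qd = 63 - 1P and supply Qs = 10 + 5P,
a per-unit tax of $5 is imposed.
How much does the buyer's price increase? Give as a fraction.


With a per-unit tax, the buyer's price increase depends on relative slopes.
Supply slope: d = 5, Demand slope: b = 1
Buyer's price increase = d * tax / (b + d)
= 5 * 5 / (1 + 5)
= 25 / 6 = 25/6

25/6


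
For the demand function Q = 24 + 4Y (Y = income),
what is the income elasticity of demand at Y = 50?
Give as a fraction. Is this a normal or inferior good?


dQ/dY = 4
At Y = 50: Q = 24 + 4*50 = 224
Ey = (dQ/dY)(Y/Q) = 4 * 50 / 224 = 25/28
Since Ey > 0, this is a normal good.

25/28 (normal good)


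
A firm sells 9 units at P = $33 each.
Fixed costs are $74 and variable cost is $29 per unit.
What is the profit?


Total Revenue = P * Q = 33 * 9 = $297
Total Cost = FC + VC*Q = 74 + 29*9 = $335
Profit = TR - TC = 297 - 335 = $-38

$-38


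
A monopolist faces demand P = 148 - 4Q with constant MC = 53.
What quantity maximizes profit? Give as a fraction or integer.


TR = P*Q = (148 - 4Q)Q = 148Q - 4Q^2
MR = dTR/dQ = 148 - 8Q
Set MR = MC:
148 - 8Q = 53
95 = 8Q
Q* = 95/8 = 95/8

95/8


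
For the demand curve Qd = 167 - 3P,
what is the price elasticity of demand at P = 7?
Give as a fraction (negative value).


dQ/dP = -3
At P = 7: Q = 167 - 3*7 = 146
E = (dQ/dP)(P/Q) = (-3)(7/146) = -21/146

-21/146


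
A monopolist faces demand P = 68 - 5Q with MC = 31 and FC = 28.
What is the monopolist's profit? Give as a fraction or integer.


MR = MC: 68 - 10Q = 31
Q* = 37/10
P* = 68 - 5*37/10 = 99/2
Profit = (P* - MC)*Q* - FC
= (99/2 - 31)*37/10 - 28
= 37/2*37/10 - 28
= 1369/20 - 28 = 809/20

809/20


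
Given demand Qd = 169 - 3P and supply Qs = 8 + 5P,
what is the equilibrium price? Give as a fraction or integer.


At equilibrium, Qd = Qs.
169 - 3P = 8 + 5P
169 - 8 = 3P + 5P
161 = 8P
P* = 161/8 = 161/8

161/8


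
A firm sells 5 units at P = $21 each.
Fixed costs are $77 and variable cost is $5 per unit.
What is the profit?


Total Revenue = P * Q = 21 * 5 = $105
Total Cost = FC + VC*Q = 77 + 5*5 = $102
Profit = TR - TC = 105 - 102 = $3

$3


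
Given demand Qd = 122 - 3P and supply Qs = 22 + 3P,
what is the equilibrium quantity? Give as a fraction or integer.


First find equilibrium price:
122 - 3P = 22 + 3P
P* = 100/6 = 50/3
Then substitute into demand:
Q* = 122 - 3 * 50/3 = 72

72


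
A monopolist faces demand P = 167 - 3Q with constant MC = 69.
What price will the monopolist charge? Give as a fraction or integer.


MR = 167 - 6Q
Set MR = MC: 167 - 6Q = 69
Q* = 49/3
Substitute into demand:
P* = 167 - 3*49/3 = 118

118


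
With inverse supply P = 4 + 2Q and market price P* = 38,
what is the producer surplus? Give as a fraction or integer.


Minimum supply price (at Q=0): P_min = 4
Quantity supplied at P* = 38:
Q* = (38 - 4)/2 = 17
PS = (1/2) * Q* * (P* - P_min)
PS = (1/2) * 17 * (38 - 4)
PS = (1/2) * 17 * 34 = 289

289


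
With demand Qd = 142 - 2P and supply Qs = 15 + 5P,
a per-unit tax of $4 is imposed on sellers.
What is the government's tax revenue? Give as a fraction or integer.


With tax on sellers, new supply: Qs' = 15 + 5(P - 4)
= 5P - 5
New equilibrium quantity:
Q_new = 100
Tax revenue = tax * Q_new = 4 * 100 = 400

400


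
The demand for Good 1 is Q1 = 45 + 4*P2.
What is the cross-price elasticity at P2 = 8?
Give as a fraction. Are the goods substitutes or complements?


dQ1/dP2 = 4
At P2 = 8: Q1 = 45 + 4*8 = 77
Exy = (dQ1/dP2)(P2/Q1) = 4 * 8 / 77 = 32/77
Since Exy > 0, the goods are substitutes.

32/77 (substitutes)


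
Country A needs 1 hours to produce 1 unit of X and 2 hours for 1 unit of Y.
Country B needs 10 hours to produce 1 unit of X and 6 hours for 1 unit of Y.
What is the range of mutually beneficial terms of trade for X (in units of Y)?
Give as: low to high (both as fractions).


Opportunity cost of X for Country A = hours_X / hours_Y = 1/2 = 1/2 units of Y
Opportunity cost of X for Country B = hours_X / hours_Y = 10/6 = 5/3 units of Y
Terms of trade must be between the two opportunity costs.
Range: 1/2 to 5/3

1/2 to 5/3


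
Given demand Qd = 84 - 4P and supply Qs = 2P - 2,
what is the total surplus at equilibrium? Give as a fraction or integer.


Find equilibrium: 84 - 4P = 2P - 2
84 + 2 = 6P
P* = 86/6 = 43/3
Q* = 2*43/3 - 2 = 80/3
Inverse demand: P = 21 - Q/4, so P_max = 21
Inverse supply: P = 1 + Q/2, so P_min = 1
CS = (1/2) * 80/3 * (21 - 43/3) = 800/9
PS = (1/2) * 80/3 * (43/3 - 1) = 1600/9
TS = CS + PS = 800/9 + 1600/9 = 800/3

800/3


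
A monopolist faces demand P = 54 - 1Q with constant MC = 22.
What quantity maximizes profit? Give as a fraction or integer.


TR = P*Q = (54 - 1Q)Q = 54Q - 1Q^2
MR = dTR/dQ = 54 - 2Q
Set MR = MC:
54 - 2Q = 22
32 = 2Q
Q* = 32/2 = 16

16


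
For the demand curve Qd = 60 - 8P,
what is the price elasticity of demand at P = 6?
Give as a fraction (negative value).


dQ/dP = -8
At P = 6: Q = 60 - 8*6 = 12
E = (dQ/dP)(P/Q) = (-8)(6/12) = -4

-4


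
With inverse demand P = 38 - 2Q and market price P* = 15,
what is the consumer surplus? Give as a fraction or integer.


Maximum willingness to pay (at Q=0): P_max = 38
Quantity demanded at P* = 15:
Q* = (38 - 15)/2 = 23/2
CS = (1/2) * Q* * (P_max - P*)
CS = (1/2) * 23/2 * (38 - 15)
CS = (1/2) * 23/2 * 23 = 529/4

529/4


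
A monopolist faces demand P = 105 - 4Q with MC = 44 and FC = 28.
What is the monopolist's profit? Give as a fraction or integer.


MR = MC: 105 - 8Q = 44
Q* = 61/8
P* = 105 - 4*61/8 = 149/2
Profit = (P* - MC)*Q* - FC
= (149/2 - 44)*61/8 - 28
= 61/2*61/8 - 28
= 3721/16 - 28 = 3273/16

3273/16


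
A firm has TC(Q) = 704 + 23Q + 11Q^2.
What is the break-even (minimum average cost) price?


AC(Q) = 704/Q + 23 + 11Q
To minimize: dAC/dQ = -704/Q^2 + 11 = 0
Q^2 = 704/11 = 64
Q* = 8
Min AC = 704/8 + 23 + 11*8
Min AC = 88 + 23 + 88 = 199

199


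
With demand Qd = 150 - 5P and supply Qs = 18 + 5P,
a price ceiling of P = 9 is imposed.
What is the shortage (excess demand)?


At P = 9:
Qd = 150 - 5*9 = 105
Qs = 18 + 5*9 = 63
Shortage = Qd - Qs = 105 - 63 = 42

42


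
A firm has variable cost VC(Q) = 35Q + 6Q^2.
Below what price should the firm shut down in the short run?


AVC(Q) = VC(Q)/Q = 35 + 6Q
AVC is increasing in Q, so minimum AVC is at Q -> 0+.
Min AVC = 35
The firm should shut down if P < 35.

35


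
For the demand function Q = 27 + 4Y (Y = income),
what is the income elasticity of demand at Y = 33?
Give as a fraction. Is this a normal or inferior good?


dQ/dY = 4
At Y = 33: Q = 27 + 4*33 = 159
Ey = (dQ/dY)(Y/Q) = 4 * 33 / 159 = 44/53
Since Ey > 0, this is a normal good.

44/53 (normal good)


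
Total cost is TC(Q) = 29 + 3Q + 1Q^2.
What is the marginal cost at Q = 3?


MC = dTC/dQ = 3 + 2*1*Q
At Q = 3:
MC = 3 + 2*3
MC = 3 + 6 = 9

9


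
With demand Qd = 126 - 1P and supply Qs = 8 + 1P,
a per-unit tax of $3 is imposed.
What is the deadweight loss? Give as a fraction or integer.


Pre-tax equilibrium quantity: Q* = 67
Post-tax equilibrium quantity: Q_tax = 131/2
Reduction in quantity: Q* - Q_tax = 3/2
DWL = (1/2) * tax * (Q* - Q_tax)
DWL = (1/2) * 3 * 3/2 = 9/4

9/4


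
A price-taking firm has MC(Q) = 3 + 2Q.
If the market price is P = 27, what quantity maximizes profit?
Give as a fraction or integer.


In perfect competition, profit is maximized where P = MC.
27 = 3 + 2Q
24 = 2Q
Q* = 24/2 = 12

12


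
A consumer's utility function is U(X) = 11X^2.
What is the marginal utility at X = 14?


MU = dU/dX = 11*2*X^(2-1)
MU = 22*X^1
At X = 14:
MU = 22 * 14^1
MU = 22 * 14 = 308

308


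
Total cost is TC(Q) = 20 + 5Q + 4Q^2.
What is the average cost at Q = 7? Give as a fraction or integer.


TC(7) = 20 + 5*7 + 4*7^2
TC(7) = 20 + 35 + 196 = 251
AC = TC/Q = 251/7 = 251/7

251/7


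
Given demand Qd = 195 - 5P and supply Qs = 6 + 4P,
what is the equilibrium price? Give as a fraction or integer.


At equilibrium, Qd = Qs.
195 - 5P = 6 + 4P
195 - 6 = 5P + 4P
189 = 9P
P* = 189/9 = 21

21


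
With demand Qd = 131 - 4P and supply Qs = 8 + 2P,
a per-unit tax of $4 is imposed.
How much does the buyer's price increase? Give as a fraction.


With a per-unit tax, the buyer's price increase depends on relative slopes.
Supply slope: d = 2, Demand slope: b = 4
Buyer's price increase = d * tax / (b + d)
= 2 * 4 / (4 + 2)
= 8 / 6 = 4/3

4/3


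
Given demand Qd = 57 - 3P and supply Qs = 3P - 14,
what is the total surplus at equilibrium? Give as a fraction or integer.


Find equilibrium: 57 - 3P = 3P - 14
57 + 14 = 6P
P* = 71/6 = 71/6
Q* = 3*71/6 - 14 = 43/2
Inverse demand: P = 19 - Q/3, so P_max = 19
Inverse supply: P = 14/3 + Q/3, so P_min = 14/3
CS = (1/2) * 43/2 * (19 - 71/6) = 1849/24
PS = (1/2) * 43/2 * (71/6 - 14/3) = 1849/24
TS = CS + PS = 1849/24 + 1849/24 = 1849/12

1849/12


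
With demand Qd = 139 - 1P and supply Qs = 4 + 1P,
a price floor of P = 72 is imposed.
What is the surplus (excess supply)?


At P = 72:
Qd = 139 - 1*72 = 67
Qs = 4 + 1*72 = 76
Surplus = Qs - Qd = 76 - 67 = 9

9


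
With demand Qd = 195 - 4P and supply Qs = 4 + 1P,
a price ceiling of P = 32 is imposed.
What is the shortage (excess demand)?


At P = 32:
Qd = 195 - 4*32 = 67
Qs = 4 + 1*32 = 36
Shortage = Qd - Qs = 67 - 36 = 31

31


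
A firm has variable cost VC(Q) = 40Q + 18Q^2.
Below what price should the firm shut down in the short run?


AVC(Q) = VC(Q)/Q = 40 + 18Q
AVC is increasing in Q, so minimum AVC is at Q -> 0+.
Min AVC = 40
The firm should shut down if P < 40.

40


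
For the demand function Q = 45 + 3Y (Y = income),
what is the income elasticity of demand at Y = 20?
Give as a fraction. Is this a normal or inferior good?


dQ/dY = 3
At Y = 20: Q = 45 + 3*20 = 105
Ey = (dQ/dY)(Y/Q) = 3 * 20 / 105 = 4/7
Since Ey > 0, this is a normal good.

4/7 (normal good)


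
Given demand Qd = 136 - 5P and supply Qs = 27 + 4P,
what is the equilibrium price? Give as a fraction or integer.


At equilibrium, Qd = Qs.
136 - 5P = 27 + 4P
136 - 27 = 5P + 4P
109 = 9P
P* = 109/9 = 109/9

109/9


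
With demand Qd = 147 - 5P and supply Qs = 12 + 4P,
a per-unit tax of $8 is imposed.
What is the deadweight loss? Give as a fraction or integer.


Pre-tax equilibrium quantity: Q* = 72
Post-tax equilibrium quantity: Q_tax = 488/9
Reduction in quantity: Q* - Q_tax = 160/9
DWL = (1/2) * tax * (Q* - Q_tax)
DWL = (1/2) * 8 * 160/9 = 640/9

640/9


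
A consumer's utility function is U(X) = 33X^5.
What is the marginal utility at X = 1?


MU = dU/dX = 33*5*X^(5-1)
MU = 165*X^4
At X = 1:
MU = 165 * 1^4
MU = 165 * 1 = 165

165


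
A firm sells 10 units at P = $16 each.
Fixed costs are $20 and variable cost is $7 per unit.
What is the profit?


Total Revenue = P * Q = 16 * 10 = $160
Total Cost = FC + VC*Q = 20 + 7*10 = $90
Profit = TR - TC = 160 - 90 = $70

$70


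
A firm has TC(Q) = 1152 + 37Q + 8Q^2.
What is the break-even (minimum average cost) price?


AC(Q) = 1152/Q + 37 + 8Q
To minimize: dAC/dQ = -1152/Q^2 + 8 = 0
Q^2 = 1152/8 = 144
Q* = 12
Min AC = 1152/12 + 37 + 8*12
Min AC = 96 + 37 + 96 = 229

229


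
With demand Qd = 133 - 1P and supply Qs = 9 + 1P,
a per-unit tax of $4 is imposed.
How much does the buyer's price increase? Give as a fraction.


With a per-unit tax, the buyer's price increase depends on relative slopes.
Supply slope: d = 1, Demand slope: b = 1
Buyer's price increase = d * tax / (b + d)
= 1 * 4 / (1 + 1)
= 4 / 2 = 2

2


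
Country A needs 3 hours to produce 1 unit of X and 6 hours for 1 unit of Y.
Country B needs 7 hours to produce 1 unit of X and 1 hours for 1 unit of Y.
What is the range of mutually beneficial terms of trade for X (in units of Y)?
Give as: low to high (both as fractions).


Opportunity cost of X for Country A = hours_X / hours_Y = 3/6 = 1/2 units of Y
Opportunity cost of X for Country B = hours_X / hours_Y = 7/1 = 7 units of Y
Terms of trade must be between the two opportunity costs.
Range: 1/2 to 7

1/2 to 7


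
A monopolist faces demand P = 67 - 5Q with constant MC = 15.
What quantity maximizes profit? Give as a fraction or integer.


TR = P*Q = (67 - 5Q)Q = 67Q - 5Q^2
MR = dTR/dQ = 67 - 10Q
Set MR = MC:
67 - 10Q = 15
52 = 10Q
Q* = 52/10 = 26/5

26/5


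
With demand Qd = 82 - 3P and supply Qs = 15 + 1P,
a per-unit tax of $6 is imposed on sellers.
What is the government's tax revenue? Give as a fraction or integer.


With tax on sellers, new supply: Qs' = 15 + 1(P - 6)
= 9 + 1P
New equilibrium quantity:
Q_new = 109/4
Tax revenue = tax * Q_new = 6 * 109/4 = 327/2

327/2


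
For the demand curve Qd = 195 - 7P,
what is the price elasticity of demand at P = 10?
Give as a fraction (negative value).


dQ/dP = -7
At P = 10: Q = 195 - 7*10 = 125
E = (dQ/dP)(P/Q) = (-7)(10/125) = -14/25

-14/25


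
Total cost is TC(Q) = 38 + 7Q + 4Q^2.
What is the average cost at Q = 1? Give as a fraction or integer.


TC(1) = 38 + 7*1 + 4*1^2
TC(1) = 38 + 7 + 4 = 49
AC = TC/Q = 49/1 = 49

49


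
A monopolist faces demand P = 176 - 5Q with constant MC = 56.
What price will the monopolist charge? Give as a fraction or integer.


MR = 176 - 10Q
Set MR = MC: 176 - 10Q = 56
Q* = 12
Substitute into demand:
P* = 176 - 5*12 = 116

116


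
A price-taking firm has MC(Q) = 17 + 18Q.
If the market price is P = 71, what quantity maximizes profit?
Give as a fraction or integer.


In perfect competition, profit is maximized where P = MC.
71 = 17 + 18Q
54 = 18Q
Q* = 54/18 = 3

3


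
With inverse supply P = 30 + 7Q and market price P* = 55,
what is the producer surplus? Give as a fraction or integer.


Minimum supply price (at Q=0): P_min = 30
Quantity supplied at P* = 55:
Q* = (55 - 30)/7 = 25/7
PS = (1/2) * Q* * (P* - P_min)
PS = (1/2) * 25/7 * (55 - 30)
PS = (1/2) * 25/7 * 25 = 625/14

625/14


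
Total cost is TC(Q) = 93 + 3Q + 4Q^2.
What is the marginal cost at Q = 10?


MC = dTC/dQ = 3 + 2*4*Q
At Q = 10:
MC = 3 + 8*10
MC = 3 + 80 = 83

83


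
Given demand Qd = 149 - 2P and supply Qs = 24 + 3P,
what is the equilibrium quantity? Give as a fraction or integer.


First find equilibrium price:
149 - 2P = 24 + 3P
P* = 125/5 = 25
Then substitute into demand:
Q* = 149 - 2 * 25 = 99

99


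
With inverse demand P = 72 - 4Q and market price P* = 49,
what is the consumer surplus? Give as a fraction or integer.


Maximum willingness to pay (at Q=0): P_max = 72
Quantity demanded at P* = 49:
Q* = (72 - 49)/4 = 23/4
CS = (1/2) * Q* * (P_max - P*)
CS = (1/2) * 23/4 * (72 - 49)
CS = (1/2) * 23/4 * 23 = 529/8

529/8


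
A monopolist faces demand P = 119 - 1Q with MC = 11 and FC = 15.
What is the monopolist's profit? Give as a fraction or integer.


MR = MC: 119 - 2Q = 11
Q* = 54
P* = 119 - 1*54 = 65
Profit = (P* - MC)*Q* - FC
= (65 - 11)*54 - 15
= 54*54 - 15
= 2916 - 15 = 2901

2901


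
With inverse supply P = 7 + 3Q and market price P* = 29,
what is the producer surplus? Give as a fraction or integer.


Minimum supply price (at Q=0): P_min = 7
Quantity supplied at P* = 29:
Q* = (29 - 7)/3 = 22/3
PS = (1/2) * Q* * (P* - P_min)
PS = (1/2) * 22/3 * (29 - 7)
PS = (1/2) * 22/3 * 22 = 242/3

242/3


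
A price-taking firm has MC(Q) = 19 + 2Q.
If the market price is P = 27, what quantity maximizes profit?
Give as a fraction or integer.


In perfect competition, profit is maximized where P = MC.
27 = 19 + 2Q
8 = 2Q
Q* = 8/2 = 4

4


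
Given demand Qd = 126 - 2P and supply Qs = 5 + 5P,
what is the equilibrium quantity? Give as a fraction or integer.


First find equilibrium price:
126 - 2P = 5 + 5P
P* = 121/7 = 121/7
Then substitute into demand:
Q* = 126 - 2 * 121/7 = 640/7

640/7


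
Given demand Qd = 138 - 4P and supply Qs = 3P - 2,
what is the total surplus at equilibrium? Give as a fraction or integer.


Find equilibrium: 138 - 4P = 3P - 2
138 + 2 = 7P
P* = 140/7 = 20
Q* = 3*20 - 2 = 58
Inverse demand: P = 69/2 - Q/4, so P_max = 69/2
Inverse supply: P = 2/3 + Q/3, so P_min = 2/3
CS = (1/2) * 58 * (69/2 - 20) = 841/2
PS = (1/2) * 58 * (20 - 2/3) = 1682/3
TS = CS + PS = 841/2 + 1682/3 = 5887/6

5887/6


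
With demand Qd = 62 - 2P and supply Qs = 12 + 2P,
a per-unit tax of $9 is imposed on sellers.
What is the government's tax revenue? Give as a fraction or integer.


With tax on sellers, new supply: Qs' = 12 + 2(P - 9)
= 2P - 6
New equilibrium quantity:
Q_new = 28
Tax revenue = tax * Q_new = 9 * 28 = 252

252


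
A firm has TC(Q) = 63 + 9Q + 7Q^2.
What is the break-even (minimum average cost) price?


AC(Q) = 63/Q + 9 + 7Q
To minimize: dAC/dQ = -63/Q^2 + 7 = 0
Q^2 = 63/7 = 9
Q* = 3
Min AC = 63/3 + 9 + 7*3
Min AC = 21 + 9 + 21 = 51

51


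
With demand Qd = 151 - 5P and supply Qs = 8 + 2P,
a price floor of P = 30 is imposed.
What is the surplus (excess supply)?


At P = 30:
Qd = 151 - 5*30 = 1
Qs = 8 + 2*30 = 68
Surplus = Qs - Qd = 68 - 1 = 67

67


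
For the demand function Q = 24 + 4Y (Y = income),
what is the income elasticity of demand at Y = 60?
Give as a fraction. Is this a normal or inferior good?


dQ/dY = 4
At Y = 60: Q = 24 + 4*60 = 264
Ey = (dQ/dY)(Y/Q) = 4 * 60 / 264 = 10/11
Since Ey > 0, this is a normal good.

10/11 (normal good)


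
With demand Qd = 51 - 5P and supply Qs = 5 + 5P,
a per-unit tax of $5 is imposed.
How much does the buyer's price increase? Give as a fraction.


With a per-unit tax, the buyer's price increase depends on relative slopes.
Supply slope: d = 5, Demand slope: b = 5
Buyer's price increase = d * tax / (b + d)
= 5 * 5 / (5 + 5)
= 25 / 10 = 5/2

5/2


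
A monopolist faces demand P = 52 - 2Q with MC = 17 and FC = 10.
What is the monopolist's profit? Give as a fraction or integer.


MR = MC: 52 - 4Q = 17
Q* = 35/4
P* = 52 - 2*35/4 = 69/2
Profit = (P* - MC)*Q* - FC
= (69/2 - 17)*35/4 - 10
= 35/2*35/4 - 10
= 1225/8 - 10 = 1145/8

1145/8


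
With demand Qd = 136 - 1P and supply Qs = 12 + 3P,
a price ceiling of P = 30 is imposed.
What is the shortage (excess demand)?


At P = 30:
Qd = 136 - 1*30 = 106
Qs = 12 + 3*30 = 102
Shortage = Qd - Qs = 106 - 102 = 4

4


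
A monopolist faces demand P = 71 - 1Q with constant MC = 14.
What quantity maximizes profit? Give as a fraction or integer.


TR = P*Q = (71 - 1Q)Q = 71Q - 1Q^2
MR = dTR/dQ = 71 - 2Q
Set MR = MC:
71 - 2Q = 14
57 = 2Q
Q* = 57/2 = 57/2

57/2


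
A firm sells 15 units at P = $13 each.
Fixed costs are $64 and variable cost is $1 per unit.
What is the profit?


Total Revenue = P * Q = 13 * 15 = $195
Total Cost = FC + VC*Q = 64 + 1*15 = $79
Profit = TR - TC = 195 - 79 = $116

$116


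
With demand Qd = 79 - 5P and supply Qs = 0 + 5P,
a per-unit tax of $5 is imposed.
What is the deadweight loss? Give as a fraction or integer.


Pre-tax equilibrium quantity: Q* = 79/2
Post-tax equilibrium quantity: Q_tax = 27
Reduction in quantity: Q* - Q_tax = 25/2
DWL = (1/2) * tax * (Q* - Q_tax)
DWL = (1/2) * 5 * 25/2 = 125/4

125/4


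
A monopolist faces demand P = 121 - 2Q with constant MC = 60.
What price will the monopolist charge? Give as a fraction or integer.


MR = 121 - 4Q
Set MR = MC: 121 - 4Q = 60
Q* = 61/4
Substitute into demand:
P* = 121 - 2*61/4 = 181/2

181/2


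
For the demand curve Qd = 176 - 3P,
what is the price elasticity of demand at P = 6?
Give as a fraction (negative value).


dQ/dP = -3
At P = 6: Q = 176 - 3*6 = 158
E = (dQ/dP)(P/Q) = (-3)(6/158) = -9/79

-9/79


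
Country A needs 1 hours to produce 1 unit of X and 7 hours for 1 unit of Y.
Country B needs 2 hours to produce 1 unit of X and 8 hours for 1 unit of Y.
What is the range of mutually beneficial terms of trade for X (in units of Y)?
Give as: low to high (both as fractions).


Opportunity cost of X for Country A = hours_X / hours_Y = 1/7 = 1/7 units of Y
Opportunity cost of X for Country B = hours_X / hours_Y = 2/8 = 1/4 units of Y
Terms of trade must be between the two opportunity costs.
Range: 1/7 to 1/4

1/7 to 1/4


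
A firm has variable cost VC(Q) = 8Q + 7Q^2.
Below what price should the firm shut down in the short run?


AVC(Q) = VC(Q)/Q = 8 + 7Q
AVC is increasing in Q, so minimum AVC is at Q -> 0+.
Min AVC = 8
The firm should shut down if P < 8.

8


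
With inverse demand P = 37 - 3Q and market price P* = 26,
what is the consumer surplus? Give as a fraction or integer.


Maximum willingness to pay (at Q=0): P_max = 37
Quantity demanded at P* = 26:
Q* = (37 - 26)/3 = 11/3
CS = (1/2) * Q* * (P_max - P*)
CS = (1/2) * 11/3 * (37 - 26)
CS = (1/2) * 11/3 * 11 = 121/6

121/6


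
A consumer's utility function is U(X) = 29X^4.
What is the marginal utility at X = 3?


MU = dU/dX = 29*4*X^(4-1)
MU = 116*X^3
At X = 3:
MU = 116 * 3^3
MU = 116 * 27 = 3132

3132


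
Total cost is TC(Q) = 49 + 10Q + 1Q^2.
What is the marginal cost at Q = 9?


MC = dTC/dQ = 10 + 2*1*Q
At Q = 9:
MC = 10 + 2*9
MC = 10 + 18 = 28

28


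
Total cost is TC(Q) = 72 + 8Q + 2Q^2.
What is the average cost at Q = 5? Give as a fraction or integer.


TC(5) = 72 + 8*5 + 2*5^2
TC(5) = 72 + 40 + 50 = 162
AC = TC/Q = 162/5 = 162/5

162/5


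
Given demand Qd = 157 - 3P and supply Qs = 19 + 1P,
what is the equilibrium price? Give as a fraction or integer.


At equilibrium, Qd = Qs.
157 - 3P = 19 + 1P
157 - 19 = 3P + 1P
138 = 4P
P* = 138/4 = 69/2

69/2


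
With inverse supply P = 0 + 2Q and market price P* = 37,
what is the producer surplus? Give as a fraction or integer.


Minimum supply price (at Q=0): P_min = 0
Quantity supplied at P* = 37:
Q* = (37 - 0)/2 = 37/2
PS = (1/2) * Q* * (P* - P_min)
PS = (1/2) * 37/2 * (37 - 0)
PS = (1/2) * 37/2 * 37 = 1369/4

1369/4


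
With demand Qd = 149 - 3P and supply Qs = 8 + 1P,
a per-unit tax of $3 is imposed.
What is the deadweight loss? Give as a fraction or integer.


Pre-tax equilibrium quantity: Q* = 173/4
Post-tax equilibrium quantity: Q_tax = 41
Reduction in quantity: Q* - Q_tax = 9/4
DWL = (1/2) * tax * (Q* - Q_tax)
DWL = (1/2) * 3 * 9/4 = 27/8

27/8


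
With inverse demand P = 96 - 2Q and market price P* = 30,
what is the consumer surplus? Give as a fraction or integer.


Maximum willingness to pay (at Q=0): P_max = 96
Quantity demanded at P* = 30:
Q* = (96 - 30)/2 = 33
CS = (1/2) * Q* * (P_max - P*)
CS = (1/2) * 33 * (96 - 30)
CS = (1/2) * 33 * 66 = 1089

1089


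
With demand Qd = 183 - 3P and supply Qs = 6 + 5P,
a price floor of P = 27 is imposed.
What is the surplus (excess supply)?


At P = 27:
Qd = 183 - 3*27 = 102
Qs = 6 + 5*27 = 141
Surplus = Qs - Qd = 141 - 102 = 39

39


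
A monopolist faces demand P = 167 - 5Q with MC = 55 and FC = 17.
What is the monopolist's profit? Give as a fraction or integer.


MR = MC: 167 - 10Q = 55
Q* = 56/5
P* = 167 - 5*56/5 = 111
Profit = (P* - MC)*Q* - FC
= (111 - 55)*56/5 - 17
= 56*56/5 - 17
= 3136/5 - 17 = 3051/5

3051/5


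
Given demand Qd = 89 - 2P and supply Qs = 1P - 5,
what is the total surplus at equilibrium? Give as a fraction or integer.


Find equilibrium: 89 - 2P = 1P - 5
89 + 5 = 3P
P* = 94/3 = 94/3
Q* = 1*94/3 - 5 = 79/3
Inverse demand: P = 89/2 - Q/2, so P_max = 89/2
Inverse supply: P = 5 + Q/1, so P_min = 5
CS = (1/2) * 79/3 * (89/2 - 94/3) = 6241/36
PS = (1/2) * 79/3 * (94/3 - 5) = 6241/18
TS = CS + PS = 6241/36 + 6241/18 = 6241/12

6241/12


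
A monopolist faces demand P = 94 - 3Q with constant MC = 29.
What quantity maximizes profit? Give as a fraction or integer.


TR = P*Q = (94 - 3Q)Q = 94Q - 3Q^2
MR = dTR/dQ = 94 - 6Q
Set MR = MC:
94 - 6Q = 29
65 = 6Q
Q* = 65/6 = 65/6

65/6


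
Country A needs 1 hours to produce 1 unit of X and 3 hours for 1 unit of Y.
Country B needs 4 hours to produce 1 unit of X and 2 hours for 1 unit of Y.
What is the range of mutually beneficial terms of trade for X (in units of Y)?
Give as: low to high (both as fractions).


Opportunity cost of X for Country A = hours_X / hours_Y = 1/3 = 1/3 units of Y
Opportunity cost of X for Country B = hours_X / hours_Y = 4/2 = 2 units of Y
Terms of trade must be between the two opportunity costs.
Range: 1/3 to 2

1/3 to 2


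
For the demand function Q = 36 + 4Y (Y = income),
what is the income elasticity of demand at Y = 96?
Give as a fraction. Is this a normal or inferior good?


dQ/dY = 4
At Y = 96: Q = 36 + 4*96 = 420
Ey = (dQ/dY)(Y/Q) = 4 * 96 / 420 = 32/35
Since Ey > 0, this is a normal good.

32/35 (normal good)


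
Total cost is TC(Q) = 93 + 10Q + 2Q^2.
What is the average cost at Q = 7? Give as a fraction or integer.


TC(7) = 93 + 10*7 + 2*7^2
TC(7) = 93 + 70 + 98 = 261
AC = TC/Q = 261/7 = 261/7

261/7


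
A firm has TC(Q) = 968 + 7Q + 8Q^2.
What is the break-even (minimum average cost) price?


AC(Q) = 968/Q + 7 + 8Q
To minimize: dAC/dQ = -968/Q^2 + 8 = 0
Q^2 = 968/8 = 121
Q* = 11
Min AC = 968/11 + 7 + 8*11
Min AC = 88 + 7 + 88 = 183

183


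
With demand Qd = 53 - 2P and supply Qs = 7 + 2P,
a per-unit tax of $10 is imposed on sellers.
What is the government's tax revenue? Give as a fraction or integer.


With tax on sellers, new supply: Qs' = 7 + 2(P - 10)
= 2P - 13
New equilibrium quantity:
Q_new = 20
Tax revenue = tax * Q_new = 10 * 20 = 200

200


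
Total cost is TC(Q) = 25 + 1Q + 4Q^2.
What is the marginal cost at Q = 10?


MC = dTC/dQ = 1 + 2*4*Q
At Q = 10:
MC = 1 + 8*10
MC = 1 + 80 = 81

81


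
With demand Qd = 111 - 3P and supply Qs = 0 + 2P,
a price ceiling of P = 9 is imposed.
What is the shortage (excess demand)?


At P = 9:
Qd = 111 - 3*9 = 84
Qs = 0 + 2*9 = 18
Shortage = Qd - Qs = 84 - 18 = 66

66


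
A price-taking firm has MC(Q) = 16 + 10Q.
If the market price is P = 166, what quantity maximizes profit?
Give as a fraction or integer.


In perfect competition, profit is maximized where P = MC.
166 = 16 + 10Q
150 = 10Q
Q* = 150/10 = 15

15


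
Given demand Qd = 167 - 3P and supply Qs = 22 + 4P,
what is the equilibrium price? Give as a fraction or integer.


At equilibrium, Qd = Qs.
167 - 3P = 22 + 4P
167 - 22 = 3P + 4P
145 = 7P
P* = 145/7 = 145/7

145/7


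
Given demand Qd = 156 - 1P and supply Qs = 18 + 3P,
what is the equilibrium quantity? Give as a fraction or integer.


First find equilibrium price:
156 - 1P = 18 + 3P
P* = 138/4 = 69/2
Then substitute into demand:
Q* = 156 - 1 * 69/2 = 243/2

243/2


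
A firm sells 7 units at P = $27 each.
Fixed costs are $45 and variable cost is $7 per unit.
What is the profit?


Total Revenue = P * Q = 27 * 7 = $189
Total Cost = FC + VC*Q = 45 + 7*7 = $94
Profit = TR - TC = 189 - 94 = $95

$95


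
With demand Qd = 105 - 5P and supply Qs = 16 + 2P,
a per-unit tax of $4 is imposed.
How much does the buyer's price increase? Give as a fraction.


With a per-unit tax, the buyer's price increase depends on relative slopes.
Supply slope: d = 2, Demand slope: b = 5
Buyer's price increase = d * tax / (b + d)
= 2 * 4 / (5 + 2)
= 8 / 7 = 8/7

8/7


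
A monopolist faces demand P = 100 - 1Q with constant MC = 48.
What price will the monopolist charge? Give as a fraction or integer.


MR = 100 - 2Q
Set MR = MC: 100 - 2Q = 48
Q* = 26
Substitute into demand:
P* = 100 - 1*26 = 74

74


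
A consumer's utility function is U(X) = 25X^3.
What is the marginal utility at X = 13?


MU = dU/dX = 25*3*X^(3-1)
MU = 75*X^2
At X = 13:
MU = 75 * 13^2
MU = 75 * 169 = 12675

12675


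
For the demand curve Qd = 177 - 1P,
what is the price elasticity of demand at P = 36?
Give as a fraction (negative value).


dQ/dP = -1
At P = 36: Q = 177 - 1*36 = 141
E = (dQ/dP)(P/Q) = (-1)(36/141) = -12/47

-12/47


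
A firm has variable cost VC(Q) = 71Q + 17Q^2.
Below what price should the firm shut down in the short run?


AVC(Q) = VC(Q)/Q = 71 + 17Q
AVC is increasing in Q, so minimum AVC is at Q -> 0+.
Min AVC = 71
The firm should shut down if P < 71.

71


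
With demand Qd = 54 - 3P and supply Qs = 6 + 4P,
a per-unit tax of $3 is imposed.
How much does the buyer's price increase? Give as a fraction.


With a per-unit tax, the buyer's price increase depends on relative slopes.
Supply slope: d = 4, Demand slope: b = 3
Buyer's price increase = d * tax / (b + d)
= 4 * 3 / (3 + 4)
= 12 / 7 = 12/7

12/7


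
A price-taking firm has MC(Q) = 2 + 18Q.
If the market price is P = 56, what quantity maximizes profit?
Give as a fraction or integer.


In perfect competition, profit is maximized where P = MC.
56 = 2 + 18Q
54 = 18Q
Q* = 54/18 = 3

3


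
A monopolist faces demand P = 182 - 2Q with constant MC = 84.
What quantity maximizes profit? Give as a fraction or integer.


TR = P*Q = (182 - 2Q)Q = 182Q - 2Q^2
MR = dTR/dQ = 182 - 4Q
Set MR = MC:
182 - 4Q = 84
98 = 4Q
Q* = 98/4 = 49/2

49/2


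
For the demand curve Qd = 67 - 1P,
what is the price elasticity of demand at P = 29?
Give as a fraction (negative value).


dQ/dP = -1
At P = 29: Q = 67 - 1*29 = 38
E = (dQ/dP)(P/Q) = (-1)(29/38) = -29/38

-29/38


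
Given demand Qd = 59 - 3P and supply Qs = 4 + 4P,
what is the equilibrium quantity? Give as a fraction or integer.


First find equilibrium price:
59 - 3P = 4 + 4P
P* = 55/7 = 55/7
Then substitute into demand:
Q* = 59 - 3 * 55/7 = 248/7

248/7


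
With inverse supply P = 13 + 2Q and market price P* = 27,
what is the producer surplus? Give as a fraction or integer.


Minimum supply price (at Q=0): P_min = 13
Quantity supplied at P* = 27:
Q* = (27 - 13)/2 = 7
PS = (1/2) * Q* * (P* - P_min)
PS = (1/2) * 7 * (27 - 13)
PS = (1/2) * 7 * 14 = 49

49


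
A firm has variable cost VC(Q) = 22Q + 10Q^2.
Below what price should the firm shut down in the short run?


AVC(Q) = VC(Q)/Q = 22 + 10Q
AVC is increasing in Q, so minimum AVC is at Q -> 0+.
Min AVC = 22
The firm should shut down if P < 22.

22


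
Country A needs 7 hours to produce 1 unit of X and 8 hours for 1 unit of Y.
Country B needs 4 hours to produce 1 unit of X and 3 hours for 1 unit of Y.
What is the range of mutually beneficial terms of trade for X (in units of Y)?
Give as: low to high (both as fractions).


Opportunity cost of X for Country A = hours_X / hours_Y = 7/8 = 7/8 units of Y
Opportunity cost of X for Country B = hours_X / hours_Y = 4/3 = 4/3 units of Y
Terms of trade must be between the two opportunity costs.
Range: 7/8 to 4/3

7/8 to 4/3


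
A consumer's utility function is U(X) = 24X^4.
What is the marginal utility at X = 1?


MU = dU/dX = 24*4*X^(4-1)
MU = 96*X^3
At X = 1:
MU = 96 * 1^3
MU = 96 * 1 = 96

96


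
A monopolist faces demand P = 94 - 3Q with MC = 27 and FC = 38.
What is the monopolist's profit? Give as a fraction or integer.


MR = MC: 94 - 6Q = 27
Q* = 67/6
P* = 94 - 3*67/6 = 121/2
Profit = (P* - MC)*Q* - FC
= (121/2 - 27)*67/6 - 38
= 67/2*67/6 - 38
= 4489/12 - 38 = 4033/12

4033/12


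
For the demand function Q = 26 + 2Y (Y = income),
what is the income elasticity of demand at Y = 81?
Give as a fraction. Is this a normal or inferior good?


dQ/dY = 2
At Y = 81: Q = 26 + 2*81 = 188
Ey = (dQ/dY)(Y/Q) = 2 * 81 / 188 = 81/94
Since Ey > 0, this is a normal good.

81/94 (normal good)


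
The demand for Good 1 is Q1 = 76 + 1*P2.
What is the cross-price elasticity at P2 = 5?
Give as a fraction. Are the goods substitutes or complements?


dQ1/dP2 = 1
At P2 = 5: Q1 = 76 + 1*5 = 81
Exy = (dQ1/dP2)(P2/Q1) = 1 * 5 / 81 = 5/81
Since Exy > 0, the goods are substitutes.

5/81 (substitutes)


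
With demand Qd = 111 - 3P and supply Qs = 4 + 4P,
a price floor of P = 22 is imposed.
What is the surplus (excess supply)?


At P = 22:
Qd = 111 - 3*22 = 45
Qs = 4 + 4*22 = 92
Surplus = Qs - Qd = 92 - 45 = 47

47


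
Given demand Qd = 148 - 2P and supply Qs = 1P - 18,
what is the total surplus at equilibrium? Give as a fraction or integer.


Find equilibrium: 148 - 2P = 1P - 18
148 + 18 = 3P
P* = 166/3 = 166/3
Q* = 1*166/3 - 18 = 112/3
Inverse demand: P = 74 - Q/2, so P_max = 74
Inverse supply: P = 18 + Q/1, so P_min = 18
CS = (1/2) * 112/3 * (74 - 166/3) = 3136/9
PS = (1/2) * 112/3 * (166/3 - 18) = 6272/9
TS = CS + PS = 3136/9 + 6272/9 = 3136/3

3136/3
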